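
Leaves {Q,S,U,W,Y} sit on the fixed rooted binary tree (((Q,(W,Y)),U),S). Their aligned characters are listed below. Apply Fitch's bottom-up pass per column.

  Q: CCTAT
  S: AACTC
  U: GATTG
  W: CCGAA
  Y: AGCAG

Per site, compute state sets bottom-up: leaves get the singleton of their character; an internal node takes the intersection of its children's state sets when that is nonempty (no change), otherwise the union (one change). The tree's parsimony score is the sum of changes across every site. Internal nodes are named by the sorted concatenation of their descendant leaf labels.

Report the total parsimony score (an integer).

WY@0: {C} ∪ {A} = {A,C} (union, +1)
QWY@0: {C} ∩ {A,C} = {C} (intersection, +0)
QUWY@0: {C} ∪ {G} = {C,G} (union, +1)
QSUWY@0: {C,G} ∪ {A} = {A,C,G} (union, +1)
WY@1: {C} ∪ {G} = {C,G} (union, +1)
QWY@1: {C} ∩ {C,G} = {C} (intersection, +0)
QUWY@1: {C} ∪ {A} = {A,C} (union, +1)
QSUWY@1: {A,C} ∩ {A} = {A} (intersection, +0)
WY@2: {G} ∪ {C} = {C,G} (union, +1)
QWY@2: {T} ∪ {C,G} = {C,G,T} (union, +1)
QUWY@2: {C,G,T} ∩ {T} = {T} (intersection, +0)
QSUWY@2: {T} ∪ {C} = {C,T} (union, +1)
WY@3: {A} ∩ {A} = {A} (intersection, +0)
QWY@3: {A} ∩ {A} = {A} (intersection, +0)
QUWY@3: {A} ∪ {T} = {A,T} (union, +1)
QSUWY@3: {A,T} ∩ {T} = {T} (intersection, +0)
WY@4: {A} ∪ {G} = {A,G} (union, +1)
QWY@4: {T} ∪ {A,G} = {A,G,T} (union, +1)
QUWY@4: {A,G,T} ∩ {G} = {G} (intersection, +0)
QSUWY@4: {G} ∪ {C} = {C,G} (union, +1)
per-site changes: [3, 2, 3, 1, 3]; total = 12

12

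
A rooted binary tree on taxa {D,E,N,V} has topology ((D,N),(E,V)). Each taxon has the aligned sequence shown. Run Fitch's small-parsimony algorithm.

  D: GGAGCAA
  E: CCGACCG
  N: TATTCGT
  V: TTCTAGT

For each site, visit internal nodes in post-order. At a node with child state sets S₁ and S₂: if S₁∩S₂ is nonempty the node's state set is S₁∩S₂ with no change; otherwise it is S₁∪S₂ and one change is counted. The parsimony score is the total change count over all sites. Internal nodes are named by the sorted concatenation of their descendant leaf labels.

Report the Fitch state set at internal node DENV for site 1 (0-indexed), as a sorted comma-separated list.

[col 0] DN: children D:{G}, N:{T} ∪→ {G,T}; cost 1
[col 0] EV: children E:{C}, V:{T} ∪→ {C,T}; cost 1
[col 0] DENV: children DN:{G,T}, EV:{C,T} ∩→ {T}; cost 0
[col 1] DN: children D:{G}, N:{A} ∪→ {A,G}; cost 1
[col 1] EV: children E:{C}, V:{T} ∪→ {C,T}; cost 1
[col 1] DENV: children DN:{A,G}, EV:{C,T} ∪→ {A,C,G,T}; cost 1
[col 2] DN: children D:{A}, N:{T} ∪→ {A,T}; cost 1
[col 2] EV: children E:{G}, V:{C} ∪→ {C,G}; cost 1
[col 2] DENV: children DN:{A,T}, EV:{C,G} ∪→ {A,C,G,T}; cost 1
[col 3] DN: children D:{G}, N:{T} ∪→ {G,T}; cost 1
[col 3] EV: children E:{A}, V:{T} ∪→ {A,T}; cost 1
[col 3] DENV: children DN:{G,T}, EV:{A,T} ∩→ {T}; cost 0
[col 4] DN: children D:{C}, N:{C} ∩→ {C}; cost 0
[col 4] EV: children E:{C}, V:{A} ∪→ {A,C}; cost 1
[col 4] DENV: children DN:{C}, EV:{A,C} ∩→ {C}; cost 0
[col 5] DN: children D:{A}, N:{G} ∪→ {A,G}; cost 1
[col 5] EV: children E:{C}, V:{G} ∪→ {C,G}; cost 1
[col 5] DENV: children DN:{A,G}, EV:{C,G} ∩→ {G}; cost 0
[col 6] DN: children D:{A}, N:{T} ∪→ {A,T}; cost 1
[col 6] EV: children E:{G}, V:{T} ∪→ {G,T}; cost 1
[col 6] DENV: children DN:{A,T}, EV:{G,T} ∩→ {T}; cost 0
per-site changes: [2, 3, 3, 2, 1, 2, 2]; total = 15

A,C,G,T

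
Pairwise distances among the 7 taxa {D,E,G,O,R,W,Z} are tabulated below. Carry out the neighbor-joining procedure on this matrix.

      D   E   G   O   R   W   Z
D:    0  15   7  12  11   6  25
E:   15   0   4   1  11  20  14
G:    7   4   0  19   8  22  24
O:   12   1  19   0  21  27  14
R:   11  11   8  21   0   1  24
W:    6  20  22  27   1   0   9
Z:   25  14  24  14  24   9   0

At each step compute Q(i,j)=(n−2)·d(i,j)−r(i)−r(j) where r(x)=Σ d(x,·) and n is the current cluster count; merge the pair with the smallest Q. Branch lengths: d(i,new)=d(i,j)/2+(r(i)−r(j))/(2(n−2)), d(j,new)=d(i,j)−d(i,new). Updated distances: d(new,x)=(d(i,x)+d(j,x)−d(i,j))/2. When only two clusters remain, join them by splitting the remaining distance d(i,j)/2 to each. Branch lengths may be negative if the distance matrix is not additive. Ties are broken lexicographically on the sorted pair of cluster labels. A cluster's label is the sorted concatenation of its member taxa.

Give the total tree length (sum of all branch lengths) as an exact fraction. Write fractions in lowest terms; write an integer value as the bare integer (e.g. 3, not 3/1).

571/16

iteration 1: select R,W (d=1, Q=-156); attach at lengths (-2/5, 7/5); label the merged cluster RW
  updated: d(D,RW)=8, d(E,RW)=15, d(G,RW)=29/2, d(O,RW)=47/2, d(RW,Z)=16
iteration 2: select E,O (d=1, Q=-229/2); attach at lengths (-33/16, 49/16); label the merged cluster EO
  updated: d(D,EO)=13, d(EO,G)=11, d(EO,RW)=75/4, d(EO,Z)=27/2
iteration 3: select EO,Z (d=27/2, Q=-377/4); attach at lengths (73/24, 251/24); label the merged cluster EOZ
  updated: d(D,EOZ)=49/4, d(EOZ,G)=43/4, d(EOZ,RW)=85/8
iteration 4: select D,G (d=7, Q=-91/2); attach at lengths (9/4, 19/4); label the merged cluster DG
  updated: d(DG,EOZ)=8, d(DG,RW)=31/4
iteration 5: select DG,EOZ (d=8, Q=-211/8); attach at lengths (41/16, 87/16); label the merged cluster DEGOZ
  updated: d(DEGOZ,RW)=83/16
iteration 6: select DEGOZ,RW (d=83/16); attach at lengths (83/32, 83/32); label the merged cluster DEGORWZ
final tree: (((D:9/4,G:19/4):41/16,((E:-33/16,O:49/16):73/24,Z:251/24):87/16):83/32,(R:-2/5,W:7/5):83/32)
total length: 571/16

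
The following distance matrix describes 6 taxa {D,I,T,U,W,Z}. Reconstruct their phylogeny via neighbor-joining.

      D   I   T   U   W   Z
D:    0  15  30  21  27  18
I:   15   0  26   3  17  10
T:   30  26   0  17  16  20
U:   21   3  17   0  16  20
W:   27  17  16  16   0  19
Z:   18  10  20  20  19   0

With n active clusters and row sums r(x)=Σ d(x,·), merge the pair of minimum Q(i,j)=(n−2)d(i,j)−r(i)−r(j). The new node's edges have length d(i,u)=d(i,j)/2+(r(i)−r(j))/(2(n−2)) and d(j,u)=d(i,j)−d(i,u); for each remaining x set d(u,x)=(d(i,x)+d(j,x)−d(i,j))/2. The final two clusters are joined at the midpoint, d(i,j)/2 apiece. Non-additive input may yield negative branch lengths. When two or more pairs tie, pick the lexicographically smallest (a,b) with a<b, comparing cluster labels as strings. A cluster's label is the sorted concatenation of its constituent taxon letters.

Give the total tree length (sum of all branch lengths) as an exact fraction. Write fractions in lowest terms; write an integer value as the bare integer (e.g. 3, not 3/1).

1. join T+W (d=16, Q=-140) ⇒ TW; edges |T|=39/4, |W|=25/4
  updated: d(D,TW)=41/2, d(I,TW)=27/2, d(TW,U)=17/2, d(TW,Z)=23/2
2. join I+U (d=3, Q=-85) ⇒ IU; edges |I|=-1/3, |U|=10/3
  updated: d(D,IU)=33/2, d(IU,TW)=19/2, d(IU,Z)=27/2
3. join D+Z (d=18, Q=-62) ⇒ DZ; edges |D|=12, |Z|=6
  updated: d(DZ,IU)=6, d(DZ,TW)=7
4. join DZ+IU (d=6, Q=-45/2) ⇒ DIUZ; edges |DZ|=7/4, |IU|=17/4
  updated: d(DIUZ,TW)=21/4
5. join DIUZ+TW (d=21/4) ⇒ DITUWZ; edges |DIUZ|=21/8, |TW|=21/8
final tree: (((D:12,Z:6):7/4,(I:-1/3,U:10/3):17/4):21/8,(T:39/4,W:25/4):21/8)
total length: 193/4

193/4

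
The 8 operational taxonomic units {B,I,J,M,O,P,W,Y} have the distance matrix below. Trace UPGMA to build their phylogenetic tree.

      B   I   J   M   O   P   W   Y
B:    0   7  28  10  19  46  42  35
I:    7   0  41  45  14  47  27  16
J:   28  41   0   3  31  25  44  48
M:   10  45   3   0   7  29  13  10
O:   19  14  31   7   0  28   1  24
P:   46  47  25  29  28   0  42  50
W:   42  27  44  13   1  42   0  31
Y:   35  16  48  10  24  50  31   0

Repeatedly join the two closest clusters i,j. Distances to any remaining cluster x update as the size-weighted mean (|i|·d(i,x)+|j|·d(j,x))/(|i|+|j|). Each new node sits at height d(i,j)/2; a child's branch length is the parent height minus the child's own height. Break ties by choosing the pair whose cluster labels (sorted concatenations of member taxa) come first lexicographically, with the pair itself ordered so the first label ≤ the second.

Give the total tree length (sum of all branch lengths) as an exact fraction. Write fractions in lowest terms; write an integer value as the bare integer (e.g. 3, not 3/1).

1. join O+W (d=1) ⇒ OW; edges |O|=1/2, |W|=1/2
  updated: d(B,OW)=61/2, d(I,OW)=41/2, d(J,OW)=75/2, d(M,OW)=10, d(OW,P)=35, d(OW,Y)=55/2
2. join J+M (d=3) ⇒ JM; edges |J|=3/2, |M|=3/2
  updated: d(B,JM)=19, d(I,JM)=43, d(JM,OW)=95/4, d(JM,P)=27, d(JM,Y)=29
3. join B+I (d=7) ⇒ BI; edges |B|=7/2, |I|=7/2
  updated: d(BI,JM)=31, d(BI,OW)=51/2, d(BI,P)=93/2, d(BI,Y)=51/2
4. join JM+OW (d=95/4) ⇒ JMOW; edges |JM|=83/8, |OW|=91/8
  updated: d(BI,JMOW)=113/4, d(JMOW,P)=31, d(JMOW,Y)=113/4
5. join BI+Y (d=51/2) ⇒ BIY; edges |BI|=37/4, |Y|=51/4
  updated: d(BIY,JMOW)=113/4, d(BIY,P)=143/3
6. join BIY+JMOW (d=113/4) ⇒ BIJMOWY; edges |BIY|=11/8, |JMOW|=9/4
  updated: d(BIJMOWY,P)=267/7
7. join BIJMOWY+P (d=267/7) ⇒ BIJMOPWY; edges |BIJMOWY|=277/56, |P|=267/14
final tree: ((((B:7/2,I:7/2):37/4,Y:51/4):11/8,((J:3/2,M:3/2):83/8,(O:1/2,W:1/2):91/8):9/4):277/56,P:267/14)
total length: 2307/28

2307/28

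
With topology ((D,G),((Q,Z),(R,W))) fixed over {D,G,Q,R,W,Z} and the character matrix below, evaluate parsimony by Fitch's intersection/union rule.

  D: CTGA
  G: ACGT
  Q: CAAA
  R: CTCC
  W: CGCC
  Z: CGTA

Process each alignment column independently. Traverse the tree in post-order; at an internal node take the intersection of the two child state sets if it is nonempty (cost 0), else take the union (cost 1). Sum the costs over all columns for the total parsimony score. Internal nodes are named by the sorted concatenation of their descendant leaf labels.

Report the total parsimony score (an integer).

10

[col 0] DG: children D:{C}, G:{A} ∪→ {A,C}; cost 1
[col 0] QZ: children Q:{C}, Z:{C} ∩→ {C}; cost 0
[col 0] RW: children R:{C}, W:{C} ∩→ {C}; cost 0
[col 0] QRWZ: children QZ:{C}, RW:{C} ∩→ {C}; cost 0
[col 0] DGQRWZ: children DG:{A,C}, QRWZ:{C} ∩→ {C}; cost 0
[col 1] DG: children D:{T}, G:{C} ∪→ {C,T}; cost 1
[col 1] QZ: children Q:{A}, Z:{G} ∪→ {A,G}; cost 1
[col 1] RW: children R:{T}, W:{G} ∪→ {G,T}; cost 1
[col 1] QRWZ: children QZ:{A,G}, RW:{G,T} ∩→ {G}; cost 0
[col 1] DGQRWZ: children DG:{C,T}, QRWZ:{G} ∪→ {C,G,T}; cost 1
[col 2] DG: children D:{G}, G:{G} ∩→ {G}; cost 0
[col 2] QZ: children Q:{A}, Z:{T} ∪→ {A,T}; cost 1
[col 2] RW: children R:{C}, W:{C} ∩→ {C}; cost 0
[col 2] QRWZ: children QZ:{A,T}, RW:{C} ∪→ {A,C,T}; cost 1
[col 2] DGQRWZ: children DG:{G}, QRWZ:{A,C,T} ∪→ {A,C,G,T}; cost 1
[col 3] DG: children D:{A}, G:{T} ∪→ {A,T}; cost 1
[col 3] QZ: children Q:{A}, Z:{A} ∩→ {A}; cost 0
[col 3] RW: children R:{C}, W:{C} ∩→ {C}; cost 0
[col 3] QRWZ: children QZ:{A}, RW:{C} ∪→ {A,C}; cost 1
[col 3] DGQRWZ: children DG:{A,T}, QRWZ:{A,C} ∩→ {A}; cost 0
per-site changes: [1, 4, 3, 2]; total = 10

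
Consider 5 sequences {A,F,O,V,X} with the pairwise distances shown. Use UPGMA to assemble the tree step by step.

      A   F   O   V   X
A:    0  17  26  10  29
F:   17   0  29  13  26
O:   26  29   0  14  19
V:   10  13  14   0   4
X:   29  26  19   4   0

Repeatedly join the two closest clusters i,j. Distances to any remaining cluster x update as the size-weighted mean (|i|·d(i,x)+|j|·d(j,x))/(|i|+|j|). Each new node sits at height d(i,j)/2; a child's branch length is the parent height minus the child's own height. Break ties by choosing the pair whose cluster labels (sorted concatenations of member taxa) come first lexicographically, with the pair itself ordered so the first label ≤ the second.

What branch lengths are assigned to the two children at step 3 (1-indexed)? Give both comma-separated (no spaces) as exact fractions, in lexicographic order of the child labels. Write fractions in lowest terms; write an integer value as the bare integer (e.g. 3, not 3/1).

1. join V+X (d=4) ⇒ VX; edges |V|=2, |X|=2
  updated: d(A,VX)=39/2, d(F,VX)=39/2, d(O,VX)=33/2
2. join O+VX (d=33/2) ⇒ OVX; edges |O|=33/4, |VX|=25/4
  updated: d(A,OVX)=65/3, d(F,OVX)=68/3
3. join A+F (d=17) ⇒ AF; edges |A|=17/2, |F|=17/2
  updated: d(AF,OVX)=133/6
4. join AF+OVX (d=133/6) ⇒ AFOVX; edges |AF|=31/12, |OVX|=17/6
final tree: ((A:17/2,F:17/2):31/12,(O:33/4,(V:2,X:2):25/4):17/6)
total length: 491/12

17/2,17/2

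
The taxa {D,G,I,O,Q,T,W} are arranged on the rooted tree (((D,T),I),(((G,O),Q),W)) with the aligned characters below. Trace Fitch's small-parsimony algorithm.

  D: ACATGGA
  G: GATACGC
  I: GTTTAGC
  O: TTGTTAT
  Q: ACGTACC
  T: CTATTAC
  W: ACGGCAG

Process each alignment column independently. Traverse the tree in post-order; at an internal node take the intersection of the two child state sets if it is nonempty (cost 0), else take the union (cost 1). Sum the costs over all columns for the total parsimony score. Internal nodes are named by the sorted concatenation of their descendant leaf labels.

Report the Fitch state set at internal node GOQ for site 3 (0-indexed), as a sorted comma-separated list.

[col 0] DT: children D:{A}, T:{C} ∪→ {A,C}; cost 1
[col 0] DIT: children DT:{A,C}, I:{G} ∪→ {A,C,G}; cost 1
[col 0] GO: children G:{G}, O:{T} ∪→ {G,T}; cost 1
[col 0] GOQ: children GO:{G,T}, Q:{A} ∪→ {A,G,T}; cost 1
[col 0] GOQW: children GOQ:{A,G,T}, W:{A} ∩→ {A}; cost 0
[col 0] DGIOQTW: children DIT:{A,C,G}, GOQW:{A} ∩→ {A}; cost 0
[col 1] DT: children D:{C}, T:{T} ∪→ {C,T}; cost 1
[col 1] DIT: children DT:{C,T}, I:{T} ∩→ {T}; cost 0
[col 1] GO: children G:{A}, O:{T} ∪→ {A,T}; cost 1
[col 1] GOQ: children GO:{A,T}, Q:{C} ∪→ {A,C,T}; cost 1
[col 1] GOQW: children GOQ:{A,C,T}, W:{C} ∩→ {C}; cost 0
[col 1] DGIOQTW: children DIT:{T}, GOQW:{C} ∪→ {C,T}; cost 1
[col 2] DT: children D:{A}, T:{A} ∩→ {A}; cost 0
[col 2] DIT: children DT:{A}, I:{T} ∪→ {A,T}; cost 1
[col 2] GO: children G:{T}, O:{G} ∪→ {G,T}; cost 1
[col 2] GOQ: children GO:{G,T}, Q:{G} ∩→ {G}; cost 0
[col 2] GOQW: children GOQ:{G}, W:{G} ∩→ {G}; cost 0
[col 2] DGIOQTW: children DIT:{A,T}, GOQW:{G} ∪→ {A,G,T}; cost 1
[col 3] DT: children D:{T}, T:{T} ∩→ {T}; cost 0
[col 3] DIT: children DT:{T}, I:{T} ∩→ {T}; cost 0
[col 3] GO: children G:{A}, O:{T} ∪→ {A,T}; cost 1
[col 3] GOQ: children GO:{A,T}, Q:{T} ∩→ {T}; cost 0
[col 3] GOQW: children GOQ:{T}, W:{G} ∪→ {G,T}; cost 1
[col 3] DGIOQTW: children DIT:{T}, GOQW:{G,T} ∩→ {T}; cost 0
[col 4] DT: children D:{G}, T:{T} ∪→ {G,T}; cost 1
[col 4] DIT: children DT:{G,T}, I:{A} ∪→ {A,G,T}; cost 1
[col 4] GO: children G:{C}, O:{T} ∪→ {C,T}; cost 1
[col 4] GOQ: children GO:{C,T}, Q:{A} ∪→ {A,C,T}; cost 1
[col 4] GOQW: children GOQ:{A,C,T}, W:{C} ∩→ {C}; cost 0
[col 4] DGIOQTW: children DIT:{A,G,T}, GOQW:{C} ∪→ {A,C,G,T}; cost 1
[col 5] DT: children D:{G}, T:{A} ∪→ {A,G}; cost 1
[col 5] DIT: children DT:{A,G}, I:{G} ∩→ {G}; cost 0
[col 5] GO: children G:{G}, O:{A} ∪→ {A,G}; cost 1
[col 5] GOQ: children GO:{A,G}, Q:{C} ∪→ {A,C,G}; cost 1
[col 5] GOQW: children GOQ:{A,C,G}, W:{A} ∩→ {A}; cost 0
[col 5] DGIOQTW: children DIT:{G}, GOQW:{A} ∪→ {A,G}; cost 1
[col 6] DT: children D:{A}, T:{C} ∪→ {A,C}; cost 1
[col 6] DIT: children DT:{A,C}, I:{C} ∩→ {C}; cost 0
[col 6] GO: children G:{C}, O:{T} ∪→ {C,T}; cost 1
[col 6] GOQ: children GO:{C,T}, Q:{C} ∩→ {C}; cost 0
[col 6] GOQW: children GOQ:{C}, W:{G} ∪→ {C,G}; cost 1
[col 6] DGIOQTW: children DIT:{C}, GOQW:{C,G} ∩→ {C}; cost 0
per-site changes: [4, 4, 3, 2, 5, 4, 3]; total = 25

T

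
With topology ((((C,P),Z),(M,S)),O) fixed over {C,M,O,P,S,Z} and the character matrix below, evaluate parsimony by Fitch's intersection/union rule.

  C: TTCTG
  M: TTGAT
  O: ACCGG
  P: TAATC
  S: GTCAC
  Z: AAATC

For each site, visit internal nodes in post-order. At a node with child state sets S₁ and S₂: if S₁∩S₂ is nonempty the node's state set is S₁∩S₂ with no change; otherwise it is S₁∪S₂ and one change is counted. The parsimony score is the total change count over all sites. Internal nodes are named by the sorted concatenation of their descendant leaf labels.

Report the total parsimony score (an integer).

14

site 0, node CP: C={T} ∩ P={T} → {T} (+0)
site 0, node CPZ: CP={T} ∪ Z={A} → {A,T} (+1)
site 0, node MS: M={T} ∪ S={G} → {G,T} (+1)
site 0, node CMPSZ: CPZ={A,T} ∩ MS={G,T} → {T} (+0)
site 0, node CMOPSZ: CMPSZ={T} ∪ O={A} → {A,T} (+1)
site 1, node CP: C={T} ∪ P={A} → {A,T} (+1)
site 1, node CPZ: CP={A,T} ∩ Z={A} → {A} (+0)
site 1, node MS: M={T} ∩ S={T} → {T} (+0)
site 1, node CMPSZ: CPZ={A} ∪ MS={T} → {A,T} (+1)
site 1, node CMOPSZ: CMPSZ={A,T} ∪ O={C} → {A,C,T} (+1)
site 2, node CP: C={C} ∪ P={A} → {A,C} (+1)
site 2, node CPZ: CP={A,C} ∩ Z={A} → {A} (+0)
site 2, node MS: M={G} ∪ S={C} → {C,G} (+1)
site 2, node CMPSZ: CPZ={A} ∪ MS={C,G} → {A,C,G} (+1)
site 2, node CMOPSZ: CMPSZ={A,C,G} ∩ O={C} → {C} (+0)
site 3, node CP: C={T} ∩ P={T} → {T} (+0)
site 3, node CPZ: CP={T} ∩ Z={T} → {T} (+0)
site 3, node MS: M={A} ∩ S={A} → {A} (+0)
site 3, node CMPSZ: CPZ={T} ∪ MS={A} → {A,T} (+1)
site 3, node CMOPSZ: CMPSZ={A,T} ∪ O={G} → {A,G,T} (+1)
site 4, node CP: C={G} ∪ P={C} → {C,G} (+1)
site 4, node CPZ: CP={C,G} ∩ Z={C} → {C} (+0)
site 4, node MS: M={T} ∪ S={C} → {C,T} (+1)
site 4, node CMPSZ: CPZ={C} ∩ MS={C,T} → {C} (+0)
site 4, node CMOPSZ: CMPSZ={C} ∪ O={G} → {C,G} (+1)
per-site changes: [3, 3, 3, 2, 3]; total = 14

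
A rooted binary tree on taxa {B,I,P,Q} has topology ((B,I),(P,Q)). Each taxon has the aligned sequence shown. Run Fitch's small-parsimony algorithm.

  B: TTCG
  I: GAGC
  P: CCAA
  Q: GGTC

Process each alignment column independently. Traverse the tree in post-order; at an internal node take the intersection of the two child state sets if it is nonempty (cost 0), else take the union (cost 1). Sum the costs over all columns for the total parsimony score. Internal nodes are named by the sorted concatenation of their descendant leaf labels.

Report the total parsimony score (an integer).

10

BI@0: {T} ∪ {G} = {G,T} (union, +1)
PQ@0: {C} ∪ {G} = {C,G} (union, +1)
BIPQ@0: {G,T} ∩ {C,G} = {G} (intersection, +0)
BI@1: {T} ∪ {A} = {A,T} (union, +1)
PQ@1: {C} ∪ {G} = {C,G} (union, +1)
BIPQ@1: {A,T} ∪ {C,G} = {A,C,G,T} (union, +1)
BI@2: {C} ∪ {G} = {C,G} (union, +1)
PQ@2: {A} ∪ {T} = {A,T} (union, +1)
BIPQ@2: {C,G} ∪ {A,T} = {A,C,G,T} (union, +1)
BI@3: {G} ∪ {C} = {C,G} (union, +1)
PQ@3: {A} ∪ {C} = {A,C} (union, +1)
BIPQ@3: {C,G} ∩ {A,C} = {C} (intersection, +0)
per-site changes: [2, 3, 3, 2]; total = 10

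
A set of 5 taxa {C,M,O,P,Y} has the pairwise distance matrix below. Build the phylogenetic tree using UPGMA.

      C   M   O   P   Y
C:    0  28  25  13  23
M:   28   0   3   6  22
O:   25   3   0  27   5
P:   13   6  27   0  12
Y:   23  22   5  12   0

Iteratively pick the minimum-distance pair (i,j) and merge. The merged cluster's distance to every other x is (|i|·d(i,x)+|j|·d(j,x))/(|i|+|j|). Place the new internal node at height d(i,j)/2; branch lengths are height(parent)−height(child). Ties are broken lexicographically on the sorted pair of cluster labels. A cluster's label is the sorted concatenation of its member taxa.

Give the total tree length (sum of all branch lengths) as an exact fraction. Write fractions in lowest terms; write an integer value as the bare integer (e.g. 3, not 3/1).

step 1: merge (M,O) at d=3; branch lengths M→3/2, O→3/2; new cluster MO
  updated: d(C,MO)=53/2, d(MO,P)=33/2, d(MO,Y)=27/2
step 2: merge (P,Y) at d=12; branch lengths P→6, Y→6; new cluster PY
  updated: d(C,PY)=18, d(MO,PY)=15
step 3: merge (MO,PY) at d=15; branch lengths MO→6, PY→3/2; new cluster MOPY
  updated: d(C,MOPY)=89/4
step 4: merge (C,MOPY) at d=89/4; branch lengths C→89/8, MOPY→29/8; new cluster CMOPY
final tree: (C:89/8,((M:3/2,O:3/2):6,(P:6,Y:6):3/2):29/8)
total length: 149/4

149/4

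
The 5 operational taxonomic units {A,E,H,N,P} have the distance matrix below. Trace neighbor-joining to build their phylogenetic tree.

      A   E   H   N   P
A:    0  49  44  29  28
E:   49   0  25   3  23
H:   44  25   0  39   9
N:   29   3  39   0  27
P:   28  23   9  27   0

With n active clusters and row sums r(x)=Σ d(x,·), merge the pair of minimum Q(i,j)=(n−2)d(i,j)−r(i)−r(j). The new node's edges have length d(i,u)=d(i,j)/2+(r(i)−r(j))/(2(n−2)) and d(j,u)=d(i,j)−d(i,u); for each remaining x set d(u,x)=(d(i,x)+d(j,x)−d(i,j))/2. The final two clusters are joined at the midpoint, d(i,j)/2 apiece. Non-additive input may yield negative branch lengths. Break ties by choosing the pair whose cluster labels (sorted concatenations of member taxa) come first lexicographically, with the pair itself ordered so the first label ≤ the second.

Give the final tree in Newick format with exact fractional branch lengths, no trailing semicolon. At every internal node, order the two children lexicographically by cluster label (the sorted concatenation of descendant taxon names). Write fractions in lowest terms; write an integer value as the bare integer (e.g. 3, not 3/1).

iteration 1: select E,N (d=3, Q=-189); attach at lengths (11/6, 7/6); label the merged cluster EN
  updated: d(A,EN)=75/2, d(EN,H)=61/2, d(EN,P)=47/2
iteration 2: select A,EN (d=75/2, Q=-126); attach at lengths (93/4, 57/4); label the merged cluster AEN
  updated: d(AEN,H)=37/2, d(AEN,P)=7
iteration 3: select AEN,H (d=37/2, Q=-69/2); attach at lengths (33/4, 41/4); label the merged cluster AEHN
  updated: d(AEHN,P)=-5/4
iteration 4: select AEHN,P (d=-5/4); attach at lengths (-5/8, -5/8); label the merged cluster AEHNP
final tree: (((A:93/4,(E:11/6,N:7/6):57/4):33/4,H:41/4):-5/8,P:-5/8)
total length: 231/4

(((A:93/4,(E:11/6,N:7/6):57/4):33/4,H:41/4):-5/8,P:-5/8)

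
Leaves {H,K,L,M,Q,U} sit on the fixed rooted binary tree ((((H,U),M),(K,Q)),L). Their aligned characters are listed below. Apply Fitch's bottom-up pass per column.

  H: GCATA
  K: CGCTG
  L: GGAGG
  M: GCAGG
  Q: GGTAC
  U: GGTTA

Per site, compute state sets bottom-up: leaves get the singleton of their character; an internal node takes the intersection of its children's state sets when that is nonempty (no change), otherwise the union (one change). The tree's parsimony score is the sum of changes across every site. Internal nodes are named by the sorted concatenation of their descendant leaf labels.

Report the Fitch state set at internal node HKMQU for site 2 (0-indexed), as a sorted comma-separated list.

A,C,T

site 0, node HU: H={G} ∩ U={G} → {G} (+0)
site 0, node HMU: HU={G} ∩ M={G} → {G} (+0)
site 0, node KQ: K={C} ∪ Q={G} → {C,G} (+1)
site 0, node HKMQU: HMU={G} ∩ KQ={C,G} → {G} (+0)
site 0, node HKLMQU: HKMQU={G} ∩ L={G} → {G} (+0)
site 1, node HU: H={C} ∪ U={G} → {C,G} (+1)
site 1, node HMU: HU={C,G} ∩ M={C} → {C} (+0)
site 1, node KQ: K={G} ∩ Q={G} → {G} (+0)
site 1, node HKMQU: HMU={C} ∪ KQ={G} → {C,G} (+1)
site 1, node HKLMQU: HKMQU={C,G} ∩ L={G} → {G} (+0)
site 2, node HU: H={A} ∪ U={T} → {A,T} (+1)
site 2, node HMU: HU={A,T} ∩ M={A} → {A} (+0)
site 2, node KQ: K={C} ∪ Q={T} → {C,T} (+1)
site 2, node HKMQU: HMU={A} ∪ KQ={C,T} → {A,C,T} (+1)
site 2, node HKLMQU: HKMQU={A,C,T} ∩ L={A} → {A} (+0)
site 3, node HU: H={T} ∩ U={T} → {T} (+0)
site 3, node HMU: HU={T} ∪ M={G} → {G,T} (+1)
site 3, node KQ: K={T} ∪ Q={A} → {A,T} (+1)
site 3, node HKMQU: HMU={G,T} ∩ KQ={A,T} → {T} (+0)
site 3, node HKLMQU: HKMQU={T} ∪ L={G} → {G,T} (+1)
site 4, node HU: H={A} ∩ U={A} → {A} (+0)
site 4, node HMU: HU={A} ∪ M={G} → {A,G} (+1)
site 4, node KQ: K={G} ∪ Q={C} → {C,G} (+1)
site 4, node HKMQU: HMU={A,G} ∩ KQ={C,G} → {G} (+0)
site 4, node HKLMQU: HKMQU={G} ∩ L={G} → {G} (+0)
per-site changes: [1, 2, 3, 3, 2]; total = 11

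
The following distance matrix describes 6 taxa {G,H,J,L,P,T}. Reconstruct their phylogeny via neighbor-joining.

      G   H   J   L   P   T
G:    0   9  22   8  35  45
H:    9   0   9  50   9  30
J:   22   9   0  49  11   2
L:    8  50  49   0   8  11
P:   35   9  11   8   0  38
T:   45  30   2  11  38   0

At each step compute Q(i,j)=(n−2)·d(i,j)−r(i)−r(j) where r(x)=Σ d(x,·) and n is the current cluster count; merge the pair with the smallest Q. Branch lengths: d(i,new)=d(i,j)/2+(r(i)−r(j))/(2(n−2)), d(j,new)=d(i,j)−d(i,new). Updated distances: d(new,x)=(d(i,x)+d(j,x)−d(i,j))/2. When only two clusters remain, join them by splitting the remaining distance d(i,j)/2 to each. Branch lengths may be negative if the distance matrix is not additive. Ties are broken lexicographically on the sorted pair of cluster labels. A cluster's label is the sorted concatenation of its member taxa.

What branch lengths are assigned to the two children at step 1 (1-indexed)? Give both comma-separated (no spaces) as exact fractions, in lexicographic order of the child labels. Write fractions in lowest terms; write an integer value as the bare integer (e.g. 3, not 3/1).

25/8,39/8

step 1: merge (G,L) at d=8, Q=-213; branch lengths G→25/8, L→39/8; new cluster GL
  updated: d(GL,H)=51/2, d(GL,J)=63/2, d(GL,P)=35/2, d(GL,T)=24
step 2: merge (J,T) at d=2, Q=-283/2; branch lengths J→-23/4, T→31/4; new cluster JT
  updated: d(GL,JT)=107/4, d(H,JT)=37/2, d(JT,P)=47/2
step 3: merge (GL,JT) at d=107/4, Q=-85; branch lengths GL→109/8, JT→105/8; new cluster GJLT
  updated: d(GJLT,H)=69/8, d(GJLT,P)=57/8
step 4: merge (GJLT,H) at d=69/8, Q=-99/4; branch lengths GJLT→27/8, H→21/4; new cluster GHJLT
  updated: d(GHJLT,P)=15/4
step 5: merge (GHJLT,P) at d=15/4; branch lengths GHJLT→15/8, P→15/8; new cluster GHJLPT
final tree: ((((G:25/8,L:39/8):109/8,(J:-23/4,T:31/4):105/8):27/8,H:21/4):15/8,P:15/8)
total length: 393/8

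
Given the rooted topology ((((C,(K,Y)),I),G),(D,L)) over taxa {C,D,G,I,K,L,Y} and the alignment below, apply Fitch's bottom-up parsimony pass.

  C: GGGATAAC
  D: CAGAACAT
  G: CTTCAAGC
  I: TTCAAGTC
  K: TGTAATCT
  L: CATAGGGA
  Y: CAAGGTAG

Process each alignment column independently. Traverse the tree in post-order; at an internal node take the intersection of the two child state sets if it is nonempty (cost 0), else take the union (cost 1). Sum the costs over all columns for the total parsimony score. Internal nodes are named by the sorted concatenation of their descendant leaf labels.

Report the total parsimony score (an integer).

27

site 0, node KY: K={T} ∪ Y={C} → {C,T} (+1)
site 0, node CKY: C={G} ∪ KY={C,T} → {C,G,T} (+1)
site 0, node CIKY: CKY={C,G,T} ∩ I={T} → {T} (+0)
site 0, node CGIKY: CIKY={T} ∪ G={C} → {C,T} (+1)
site 0, node DL: D={C} ∩ L={C} → {C} (+0)
site 0, node CDGIKLY: CGIKY={C,T} ∩ DL={C} → {C} (+0)
site 1, node KY: K={G} ∪ Y={A} → {A,G} (+1)
site 1, node CKY: C={G} ∩ KY={A,G} → {G} (+0)
site 1, node CIKY: CKY={G} ∪ I={T} → {G,T} (+1)
site 1, node CGIKY: CIKY={G,T} ∩ G={T} → {T} (+0)
site 1, node DL: D={A} ∩ L={A} → {A} (+0)
site 1, node CDGIKLY: CGIKY={T} ∪ DL={A} → {A,T} (+1)
site 2, node KY: K={T} ∪ Y={A} → {A,T} (+1)
site 2, node CKY: C={G} ∪ KY={A,T} → {A,G,T} (+1)
site 2, node CIKY: CKY={A,G,T} ∪ I={C} → {A,C,G,T} (+1)
site 2, node CGIKY: CIKY={A,C,G,T} ∩ G={T} → {T} (+0)
site 2, node DL: D={G} ∪ L={T} → {G,T} (+1)
site 2, node CDGIKLY: CGIKY={T} ∩ DL={G,T} → {T} (+0)
site 3, node KY: K={A} ∪ Y={G} → {A,G} (+1)
site 3, node CKY: C={A} ∩ KY={A,G} → {A} (+0)
site 3, node CIKY: CKY={A} ∩ I={A} → {A} (+0)
site 3, node CGIKY: CIKY={A} ∪ G={C} → {A,C} (+1)
site 3, node DL: D={A} ∩ L={A} → {A} (+0)
site 3, node CDGIKLY: CGIKY={A,C} ∩ DL={A} → {A} (+0)
site 4, node KY: K={A} ∪ Y={G} → {A,G} (+1)
site 4, node CKY: C={T} ∪ KY={A,G} → {A,G,T} (+1)
site 4, node CIKY: CKY={A,G,T} ∩ I={A} → {A} (+0)
site 4, node CGIKY: CIKY={A} ∩ G={A} → {A} (+0)
site 4, node DL: D={A} ∪ L={G} → {A,G} (+1)
site 4, node CDGIKLY: CGIKY={A} ∩ DL={A,G} → {A} (+0)
site 5, node KY: K={T} ∩ Y={T} → {T} (+0)
site 5, node CKY: C={A} ∪ KY={T} → {A,T} (+1)
site 5, node CIKY: CKY={A,T} ∪ I={G} → {A,G,T} (+1)
site 5, node CGIKY: CIKY={A,G,T} ∩ G={A} → {A} (+0)
site 5, node DL: D={C} ∪ L={G} → {C,G} (+1)
site 5, node CDGIKLY: CGIKY={A} ∪ DL={C,G} → {A,C,G} (+1)
site 6, node KY: K={C} ∪ Y={A} → {A,C} (+1)
site 6, node CKY: C={A} ∩ KY={A,C} → {A} (+0)
site 6, node CIKY: CKY={A} ∪ I={T} → {A,T} (+1)
site 6, node CGIKY: CIKY={A,T} ∪ G={G} → {A,G,T} (+1)
site 6, node DL: D={A} ∪ L={G} → {A,G} (+1)
site 6, node CDGIKLY: CGIKY={A,G,T} ∩ DL={A,G} → {A,G} (+0)
site 7, node KY: K={T} ∪ Y={G} → {G,T} (+1)
site 7, node CKY: C={C} ∪ KY={G,T} → {C,G,T} (+1)
site 7, node CIKY: CKY={C,G,T} ∩ I={C} → {C} (+0)
site 7, node CGIKY: CIKY={C} ∩ G={C} → {C} (+0)
site 7, node DL: D={T} ∪ L={A} → {A,T} (+1)
site 7, node CDGIKLY: CGIKY={C} ∪ DL={A,T} → {A,C,T} (+1)
per-site changes: [3, 3, 4, 2, 3, 4, 4, 4]; total = 27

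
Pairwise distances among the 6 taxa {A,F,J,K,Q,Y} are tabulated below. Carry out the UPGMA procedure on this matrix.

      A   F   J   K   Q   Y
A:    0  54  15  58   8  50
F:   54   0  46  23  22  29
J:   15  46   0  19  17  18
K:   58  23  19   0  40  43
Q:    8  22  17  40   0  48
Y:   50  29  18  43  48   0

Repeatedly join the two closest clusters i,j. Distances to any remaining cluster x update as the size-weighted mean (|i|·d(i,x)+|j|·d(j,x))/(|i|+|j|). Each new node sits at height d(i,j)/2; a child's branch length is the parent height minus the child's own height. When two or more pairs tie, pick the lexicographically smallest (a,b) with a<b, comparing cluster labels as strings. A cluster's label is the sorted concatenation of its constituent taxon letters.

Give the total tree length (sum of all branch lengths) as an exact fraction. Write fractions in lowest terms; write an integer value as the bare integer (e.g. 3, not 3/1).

1. join A+Q (d=8) ⇒ AQ; edges |A|=4, |Q|=4
  updated: d(AQ,F)=38, d(AQ,J)=16, d(AQ,K)=49, d(AQ,Y)=49
2. join AQ+J (d=16) ⇒ AJQ; edges |AQ|=4, |J|=8
  updated: d(AJQ,F)=122/3, d(AJQ,K)=39, d(AJQ,Y)=116/3
3. join F+K (d=23) ⇒ FK; edges |F|=23/2, |K|=23/2
  updated: d(AJQ,FK)=239/6, d(FK,Y)=36
4. join FK+Y (d=36) ⇒ FKY; edges |FK|=13/2, |Y|=18
  updated: d(AJQ,FKY)=355/9
5. join AJQ+FKY (d=355/9) ⇒ AFJKQY; edges |AJQ|=211/18, |FKY|=31/18
final tree: (((A:4,Q:4):4,J:8):211/18,((F:23/2,K:23/2):13/2,Y:18):31/18)
total length: 1457/18

1457/18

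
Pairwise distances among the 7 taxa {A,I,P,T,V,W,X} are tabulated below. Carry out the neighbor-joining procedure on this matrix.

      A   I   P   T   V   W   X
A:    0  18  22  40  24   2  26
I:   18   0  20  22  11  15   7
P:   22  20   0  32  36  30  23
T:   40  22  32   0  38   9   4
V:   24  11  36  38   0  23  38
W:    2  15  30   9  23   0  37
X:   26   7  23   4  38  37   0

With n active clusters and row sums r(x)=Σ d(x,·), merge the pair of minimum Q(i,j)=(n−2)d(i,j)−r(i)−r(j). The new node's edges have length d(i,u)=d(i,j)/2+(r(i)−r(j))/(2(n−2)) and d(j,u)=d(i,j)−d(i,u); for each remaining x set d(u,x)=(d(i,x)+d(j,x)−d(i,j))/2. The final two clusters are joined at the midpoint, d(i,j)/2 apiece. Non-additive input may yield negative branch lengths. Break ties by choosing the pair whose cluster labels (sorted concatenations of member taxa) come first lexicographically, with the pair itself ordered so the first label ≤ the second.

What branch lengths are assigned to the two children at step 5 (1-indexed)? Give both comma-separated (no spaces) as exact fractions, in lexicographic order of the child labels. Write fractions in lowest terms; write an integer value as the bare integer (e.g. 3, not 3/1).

iteration 1: select T,X (d=4, Q=-260); attach at lengths (3, 1); label the merged cluster TX
  updated: d(A,TX)=31, d(I,TX)=25/2, d(P,TX)=51/2, d(TX,V)=36, d(TX,W)=21
iteration 2: select A,W (d=2, Q=-180); attach at lengths (7/4, 1/4); label the merged cluster AW
  updated: d(AW,I)=31/2, d(AW,P)=25, d(AW,TX)=25, d(AW,V)=45/2
iteration 3: select I,V (d=11, Q=-263/2); attach at lengths (-9/4, 53/4); label the merged cluster IV
  updated: d(AW,IV)=27/2, d(IV,P)=45/2, d(IV,TX)=75/4
iteration 4: select AW,IV (d=27/2, Q=-365/4); attach at lengths (143/16, 73/16); label the merged cluster AIVW
  updated: d(AIVW,P)=17, d(AIVW,TX)=121/8
iteration 5: select AIVW,P (d=17, Q=-461/8); attach at lengths (53/16, 219/16); label the merged cluster AIPVW
  updated: d(AIPVW,TX)=189/16
iteration 6: select AIPVW,TX (d=189/16); attach at lengths (189/32, 189/32); label the merged cluster AIPTVWX
final tree: ((((A:7/4,W:1/4):143/16,(I:-9/4,V:53/4):73/16):53/16,P:219/16):189/32,(T:3,X:1):189/32)
total length: 949/16

53/16,219/16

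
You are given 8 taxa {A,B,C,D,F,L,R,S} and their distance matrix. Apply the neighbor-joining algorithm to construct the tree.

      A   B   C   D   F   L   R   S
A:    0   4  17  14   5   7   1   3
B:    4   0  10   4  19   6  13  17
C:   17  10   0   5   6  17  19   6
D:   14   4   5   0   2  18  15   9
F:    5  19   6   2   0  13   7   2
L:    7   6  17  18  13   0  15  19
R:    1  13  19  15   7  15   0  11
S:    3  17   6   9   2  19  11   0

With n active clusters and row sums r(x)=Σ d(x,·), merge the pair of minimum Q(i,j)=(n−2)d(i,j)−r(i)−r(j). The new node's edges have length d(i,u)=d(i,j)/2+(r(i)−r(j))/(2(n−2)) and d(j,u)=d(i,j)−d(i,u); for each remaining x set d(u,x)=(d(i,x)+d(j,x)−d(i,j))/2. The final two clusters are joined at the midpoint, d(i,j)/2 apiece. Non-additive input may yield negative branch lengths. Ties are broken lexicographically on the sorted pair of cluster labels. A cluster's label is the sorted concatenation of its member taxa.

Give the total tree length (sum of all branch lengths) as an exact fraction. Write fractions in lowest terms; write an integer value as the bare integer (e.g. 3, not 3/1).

iteration 1: select B,L (d=6, Q=-132); attach at lengths (7/6, 29/6); label the merged cluster BL
  updated: d(A,BL)=5/2, d(BL,C)=21/2, d(BL,D)=8, d(BL,F)=13, d(BL,R)=11, d(BL,S)=15
iteration 2: select A,R (d=1, Q=-203/2); attach at lengths (-33/20, 53/20); label the merged cluster AR
  updated: d(AR,BL)=25/4, d(AR,C)=35/2, d(AR,D)=14, d(AR,F)=11/2, d(AR,S)=13/2
iteration 3: select AR,BL (d=25/4, Q=-155/2); attach at lengths (11/4, 7/2); label the merged cluster ABLR
  updated: d(ABLR,C)=87/8, d(ABLR,D)=63/8, d(ABLR,F)=49/8, d(ABLR,S)=61/8
iteration 4: select C,D (d=5, Q=-147/4); attach at lengths (19/6, 11/6); label the merged cluster CD
  updated: d(ABLR,CD)=55/8, d(CD,F)=3/2, d(CD,S)=5
iteration 5: select ABLR,CD (d=55/8, Q=-81/4); attach at lengths (21/4, 13/8); label the merged cluster ABCDLR
  updated: d(ABCDLR,F)=3/8, d(ABCDLR,S)=23/8
iteration 6: select ABCDLR,F (d=3/8, Q=-21/4); attach at lengths (5/8, -1/4); label the merged cluster ABCDFLR
  updated: d(ABCDFLR,S)=9/4
iteration 7: select ABCDFLR,S (d=9/4); attach at lengths (9/8, 9/8); label the merged cluster ABCDFLRS
final tree: (((((A:-33/20,R:53/20):11/4,(B:7/6,L:29/6):7/2):21/4,(C:19/6,D:11/6):13/8):5/8,F:-1/4):9/8,S:9/8)
total length: 111/4

111/4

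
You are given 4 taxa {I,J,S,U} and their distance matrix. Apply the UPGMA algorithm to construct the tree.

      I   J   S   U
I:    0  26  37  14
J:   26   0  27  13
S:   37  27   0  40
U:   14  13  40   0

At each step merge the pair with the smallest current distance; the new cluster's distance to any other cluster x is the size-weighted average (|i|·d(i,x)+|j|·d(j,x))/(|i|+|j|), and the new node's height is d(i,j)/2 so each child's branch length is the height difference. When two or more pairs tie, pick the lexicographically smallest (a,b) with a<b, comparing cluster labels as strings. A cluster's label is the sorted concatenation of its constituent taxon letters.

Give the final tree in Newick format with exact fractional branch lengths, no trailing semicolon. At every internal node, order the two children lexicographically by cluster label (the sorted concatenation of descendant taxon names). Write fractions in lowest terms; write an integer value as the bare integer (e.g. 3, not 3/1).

step 1: merge (J,U) at d=13; branch lengths J→13/2, U→13/2; new cluster JU
  updated: d(I,JU)=20, d(JU,S)=67/2
step 2: merge (I,JU) at d=20; branch lengths I→10, JU→7/2; new cluster IJU
  updated: d(IJU,S)=104/3
step 3: merge (IJU,S) at d=104/3; branch lengths IJU→22/3, S→52/3; new cluster IJSU
final tree: ((I:10,(J:13/2,U:13/2):7/2):22/3,S:52/3)
total length: 307/6

((I:10,(J:13/2,U:13/2):7/2):22/3,S:52/3)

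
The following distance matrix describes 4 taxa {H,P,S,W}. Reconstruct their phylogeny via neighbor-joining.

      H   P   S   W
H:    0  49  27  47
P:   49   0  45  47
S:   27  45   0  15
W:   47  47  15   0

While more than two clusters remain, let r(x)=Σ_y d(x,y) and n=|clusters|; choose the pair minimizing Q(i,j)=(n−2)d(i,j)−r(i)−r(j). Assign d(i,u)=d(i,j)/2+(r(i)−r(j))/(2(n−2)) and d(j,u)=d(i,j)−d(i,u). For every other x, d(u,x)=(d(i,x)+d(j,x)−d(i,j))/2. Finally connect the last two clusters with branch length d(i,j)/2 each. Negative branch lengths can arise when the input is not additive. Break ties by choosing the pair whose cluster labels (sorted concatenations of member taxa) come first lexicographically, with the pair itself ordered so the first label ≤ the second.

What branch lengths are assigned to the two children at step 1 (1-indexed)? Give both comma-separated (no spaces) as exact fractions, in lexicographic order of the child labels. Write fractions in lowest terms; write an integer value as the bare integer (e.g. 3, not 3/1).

20,29

iteration 1: select H,P (d=49, Q=-166); attach at lengths (20, 29); label the merged cluster HP
  updated: d(HP,S)=23/2, d(HP,W)=45/2
iteration 2: select HP,S (d=23/2, Q=-49); attach at lengths (19/2, 2); label the merged cluster HPS
  updated: d(HPS,W)=13
iteration 3: select HPS,W (d=13); attach at lengths (13/2, 13/2); label the merged cluster HPSW
final tree: (((H:20,P:29):19/2,S:2):13/2,W:13/2)
total length: 147/2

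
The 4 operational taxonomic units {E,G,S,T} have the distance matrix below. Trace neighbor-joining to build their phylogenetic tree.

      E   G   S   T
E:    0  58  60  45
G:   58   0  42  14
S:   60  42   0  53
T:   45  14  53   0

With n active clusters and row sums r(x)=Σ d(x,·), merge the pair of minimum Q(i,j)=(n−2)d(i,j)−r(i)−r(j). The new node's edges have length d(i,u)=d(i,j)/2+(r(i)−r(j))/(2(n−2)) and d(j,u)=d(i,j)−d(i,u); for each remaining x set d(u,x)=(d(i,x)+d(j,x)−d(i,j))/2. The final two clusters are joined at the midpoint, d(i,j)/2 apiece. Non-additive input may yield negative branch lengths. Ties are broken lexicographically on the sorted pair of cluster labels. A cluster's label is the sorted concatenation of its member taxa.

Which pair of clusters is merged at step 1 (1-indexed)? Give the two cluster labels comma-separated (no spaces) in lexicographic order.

1. join E+S (d=60, Q=-198) ⇒ ES; edges |E|=32, |S|=28
  updated: d(ES,G)=20, d(ES,T)=19
2. join ES+G (d=20, Q=-53) ⇒ EGS; edges |ES|=25/2, |G|=15/2
  updated: d(EGS,T)=13/2
3. join EGS+T (d=13/2) ⇒ EGST; edges |EGS|=13/4, |T|=13/4
final tree: (((E:32,S:28):25/2,G:15/2):13/4,T:13/4)
total length: 173/2

E,S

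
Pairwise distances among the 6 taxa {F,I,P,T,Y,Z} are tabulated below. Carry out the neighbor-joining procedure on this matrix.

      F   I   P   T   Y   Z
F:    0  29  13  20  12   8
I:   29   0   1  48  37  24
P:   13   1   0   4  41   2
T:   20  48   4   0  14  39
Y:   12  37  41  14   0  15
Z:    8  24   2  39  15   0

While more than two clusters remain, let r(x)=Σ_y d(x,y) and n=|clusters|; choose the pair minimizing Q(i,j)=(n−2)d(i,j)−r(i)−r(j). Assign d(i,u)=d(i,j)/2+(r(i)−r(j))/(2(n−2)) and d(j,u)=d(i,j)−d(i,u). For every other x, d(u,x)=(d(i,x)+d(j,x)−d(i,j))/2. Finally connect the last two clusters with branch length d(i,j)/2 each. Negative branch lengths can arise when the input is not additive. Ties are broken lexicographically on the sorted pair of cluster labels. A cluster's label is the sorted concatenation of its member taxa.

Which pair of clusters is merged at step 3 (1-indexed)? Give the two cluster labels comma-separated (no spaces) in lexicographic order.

F,TY

step 1: merge (I,P) at d=1, Q=-196; branch lengths I→41/4, P→-37/4; new cluster IP
  updated: d(F,IP)=41/2, d(IP,T)=51/2, d(IP,Y)=77/2, d(IP,Z)=25/2
step 2: merge (T,Y) at d=14, Q=-136; branch lengths T→61/6, Y→23/6; new cluster TY
  updated: d(F,TY)=9, d(IP,TY)=25, d(TY,Z)=20
step 3: merge (F,TY) at d=9, Q=-147/2; branch lengths F→3/8, TY→69/8; new cluster FTY
  updated: d(FTY,IP)=73/4, d(FTY,Z)=19/2
step 4: merge (FTY,IP) at d=73/4, Q=-161/4; branch lengths FTY→61/8, IP→85/8; new cluster FIPTY
  updated: d(FIPTY,Z)=15/8
step 5: merge (FIPTY,Z) at d=15/8; branch lengths FIPTY→15/16, Z→15/16; new cluster FIPTYZ
final tree: (((F:3/8,(T:61/6,Y:23/6):69/8):61/8,(I:41/4,P:-37/4):85/8):15/16,Z:15/16)
total length: 353/8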